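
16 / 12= 4 / 3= 1.33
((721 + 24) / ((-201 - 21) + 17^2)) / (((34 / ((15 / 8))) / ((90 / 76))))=502875 / 692512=0.73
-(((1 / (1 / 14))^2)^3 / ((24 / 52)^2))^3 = -32194729615837333205979136 / 729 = -44162866414042981078160.68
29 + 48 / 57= 567 / 19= 29.84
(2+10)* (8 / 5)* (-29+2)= -2592 / 5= -518.40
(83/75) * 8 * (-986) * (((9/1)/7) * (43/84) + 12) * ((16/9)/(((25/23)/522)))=-2889124949888/30625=-94338773.87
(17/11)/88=0.02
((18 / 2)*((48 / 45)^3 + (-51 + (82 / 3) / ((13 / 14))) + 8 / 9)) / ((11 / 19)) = -16223663 / 53625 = -302.54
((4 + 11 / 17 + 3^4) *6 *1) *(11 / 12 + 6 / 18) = 10920 / 17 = 642.35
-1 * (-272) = 272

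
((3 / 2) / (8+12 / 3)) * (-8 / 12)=-1 / 12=-0.08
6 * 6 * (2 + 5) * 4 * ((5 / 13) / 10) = 504 / 13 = 38.77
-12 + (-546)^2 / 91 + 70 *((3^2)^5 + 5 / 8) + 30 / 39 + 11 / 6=645331495 / 156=4136740.35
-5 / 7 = -0.71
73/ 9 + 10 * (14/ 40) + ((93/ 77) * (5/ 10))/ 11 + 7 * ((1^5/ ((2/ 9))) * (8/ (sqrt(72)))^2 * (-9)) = -1832066/ 7623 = -240.33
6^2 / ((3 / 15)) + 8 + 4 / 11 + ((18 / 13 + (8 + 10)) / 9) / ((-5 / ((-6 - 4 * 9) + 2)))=205.59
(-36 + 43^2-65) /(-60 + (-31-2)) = -1748 /93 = -18.80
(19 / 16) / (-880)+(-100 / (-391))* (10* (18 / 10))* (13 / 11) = 29944571 / 5505280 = 5.44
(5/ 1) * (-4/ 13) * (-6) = 120/ 13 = 9.23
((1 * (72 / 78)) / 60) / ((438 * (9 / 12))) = 2 / 42705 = 0.00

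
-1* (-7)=7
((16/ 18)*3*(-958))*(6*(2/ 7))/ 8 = -3832/ 7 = -547.43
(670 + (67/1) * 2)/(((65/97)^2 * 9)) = 198.94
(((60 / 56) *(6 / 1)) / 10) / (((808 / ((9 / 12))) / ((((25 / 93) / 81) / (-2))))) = -25 / 25248384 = -0.00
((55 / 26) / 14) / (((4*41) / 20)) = 275 / 14924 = 0.02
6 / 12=1 / 2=0.50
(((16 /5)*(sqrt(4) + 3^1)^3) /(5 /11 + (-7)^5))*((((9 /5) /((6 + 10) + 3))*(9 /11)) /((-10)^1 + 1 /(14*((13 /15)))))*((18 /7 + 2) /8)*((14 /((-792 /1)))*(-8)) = 8736 /581183647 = 0.00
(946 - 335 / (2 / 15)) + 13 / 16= -25051 / 16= -1565.69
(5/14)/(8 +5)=5/182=0.03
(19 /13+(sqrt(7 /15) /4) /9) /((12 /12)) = sqrt(105) /540+19 /13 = 1.48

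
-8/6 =-4/3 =-1.33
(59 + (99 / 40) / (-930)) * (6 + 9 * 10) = 4389402 / 775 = 5663.74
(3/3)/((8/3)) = 3/8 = 0.38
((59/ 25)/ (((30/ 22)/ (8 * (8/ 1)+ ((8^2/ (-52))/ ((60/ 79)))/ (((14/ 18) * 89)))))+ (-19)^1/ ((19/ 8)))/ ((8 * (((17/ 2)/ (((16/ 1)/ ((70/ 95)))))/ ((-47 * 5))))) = -2785981521448/ 361417875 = -7708.48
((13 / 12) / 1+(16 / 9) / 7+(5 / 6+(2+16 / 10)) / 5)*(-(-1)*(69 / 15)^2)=7411819 / 157500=47.06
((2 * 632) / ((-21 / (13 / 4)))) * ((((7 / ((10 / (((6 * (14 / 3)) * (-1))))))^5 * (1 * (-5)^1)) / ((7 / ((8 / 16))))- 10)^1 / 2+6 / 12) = -101041477.08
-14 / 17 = -0.82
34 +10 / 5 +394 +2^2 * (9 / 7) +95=3711 / 7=530.14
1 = 1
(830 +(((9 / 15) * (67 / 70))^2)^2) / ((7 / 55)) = 137025017148811 / 21008750000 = 6522.28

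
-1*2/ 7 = -2/ 7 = -0.29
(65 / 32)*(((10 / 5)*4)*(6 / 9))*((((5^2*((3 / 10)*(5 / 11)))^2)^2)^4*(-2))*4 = -21715624141506850719451904296875 / 752840374084766285824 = -28844925018.68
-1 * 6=-6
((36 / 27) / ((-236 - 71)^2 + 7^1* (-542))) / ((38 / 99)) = 66 / 1718645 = 0.00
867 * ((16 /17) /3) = 272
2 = 2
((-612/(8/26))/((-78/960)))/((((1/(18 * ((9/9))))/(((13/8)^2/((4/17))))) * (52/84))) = 31953285/4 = 7988321.25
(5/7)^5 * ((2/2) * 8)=25000/16807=1.49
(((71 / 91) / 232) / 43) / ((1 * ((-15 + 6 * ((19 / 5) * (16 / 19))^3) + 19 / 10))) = 8875 / 20823937316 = 0.00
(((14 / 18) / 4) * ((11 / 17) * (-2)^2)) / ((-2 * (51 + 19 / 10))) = -385 / 80937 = -0.00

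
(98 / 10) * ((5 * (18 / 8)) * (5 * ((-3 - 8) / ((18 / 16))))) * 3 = -16170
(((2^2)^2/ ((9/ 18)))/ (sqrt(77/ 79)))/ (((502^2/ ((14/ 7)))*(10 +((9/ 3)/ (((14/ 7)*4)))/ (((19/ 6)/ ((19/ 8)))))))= 512*sqrt(6083)/ 1596004333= 0.00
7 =7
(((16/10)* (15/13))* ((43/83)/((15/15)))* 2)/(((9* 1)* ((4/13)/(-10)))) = -1720/249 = -6.91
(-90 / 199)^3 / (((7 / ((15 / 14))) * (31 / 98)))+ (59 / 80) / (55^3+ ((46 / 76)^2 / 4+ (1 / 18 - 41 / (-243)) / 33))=-421290342686782775511 / 9412969483647742298335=-0.04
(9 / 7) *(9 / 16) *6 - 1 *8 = -205 / 56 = -3.66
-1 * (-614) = 614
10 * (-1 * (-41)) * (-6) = -2460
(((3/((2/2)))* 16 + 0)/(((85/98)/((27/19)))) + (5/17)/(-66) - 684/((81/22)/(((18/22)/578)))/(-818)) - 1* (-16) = 94.64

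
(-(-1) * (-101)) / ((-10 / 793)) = 80093 / 10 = 8009.30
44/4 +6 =17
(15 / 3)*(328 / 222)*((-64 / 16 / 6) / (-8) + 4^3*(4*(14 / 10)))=881869 / 333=2648.26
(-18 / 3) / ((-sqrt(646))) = 3 * sqrt(646) / 323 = 0.24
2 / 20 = 1 / 10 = 0.10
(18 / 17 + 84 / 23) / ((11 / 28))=51576 / 4301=11.99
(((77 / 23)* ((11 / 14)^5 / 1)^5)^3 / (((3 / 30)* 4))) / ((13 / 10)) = 42322318483170783019107974042700029450915286485371346803433707313024165743615677025 / 42018003817084701393016616719935704658172937860544381058551971441807570126433505381449728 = 0.00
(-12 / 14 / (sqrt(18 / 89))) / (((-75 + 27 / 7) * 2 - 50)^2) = -7 * sqrt(178) / 1811716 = -0.00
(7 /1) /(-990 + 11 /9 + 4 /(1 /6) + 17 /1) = -63 /8530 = -0.01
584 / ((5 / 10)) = 1168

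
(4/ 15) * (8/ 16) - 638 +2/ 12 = -637.70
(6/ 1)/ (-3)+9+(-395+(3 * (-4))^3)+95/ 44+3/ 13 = -1208985/ 572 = -2113.61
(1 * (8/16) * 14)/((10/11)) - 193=-1853/10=-185.30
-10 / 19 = -0.53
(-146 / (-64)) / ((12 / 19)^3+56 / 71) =35550197 / 16217344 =2.19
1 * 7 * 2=14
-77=-77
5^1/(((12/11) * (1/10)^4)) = 137500/3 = 45833.33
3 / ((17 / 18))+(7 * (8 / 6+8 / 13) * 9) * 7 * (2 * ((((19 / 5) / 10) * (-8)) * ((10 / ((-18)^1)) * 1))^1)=9633346 / 3315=2905.99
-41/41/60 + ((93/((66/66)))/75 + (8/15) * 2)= 229/100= 2.29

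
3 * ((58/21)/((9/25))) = 1450/63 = 23.02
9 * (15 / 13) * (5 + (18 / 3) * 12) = 10395 / 13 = 799.62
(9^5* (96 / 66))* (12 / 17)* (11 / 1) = 11337408 / 17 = 666906.35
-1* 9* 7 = -63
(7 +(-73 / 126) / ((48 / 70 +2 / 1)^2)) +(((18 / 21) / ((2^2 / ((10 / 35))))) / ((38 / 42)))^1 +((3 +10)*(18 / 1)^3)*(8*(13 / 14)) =11913830376029 / 21153384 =563211.56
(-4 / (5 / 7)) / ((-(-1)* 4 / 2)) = -14 / 5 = -2.80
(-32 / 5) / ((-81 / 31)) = 992 / 405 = 2.45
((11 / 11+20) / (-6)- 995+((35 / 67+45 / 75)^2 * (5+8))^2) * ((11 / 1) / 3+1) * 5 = -42922724359753 / 2518890125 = -17040.33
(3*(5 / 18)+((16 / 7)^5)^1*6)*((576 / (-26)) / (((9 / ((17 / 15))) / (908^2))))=-862904406.14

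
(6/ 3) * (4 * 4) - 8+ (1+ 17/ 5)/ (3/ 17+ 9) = 9547/ 390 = 24.48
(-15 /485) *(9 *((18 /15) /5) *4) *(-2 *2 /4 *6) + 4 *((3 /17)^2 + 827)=2319540032 /700825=3309.73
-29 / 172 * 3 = -87 / 172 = -0.51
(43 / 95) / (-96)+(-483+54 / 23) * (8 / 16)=-50411789 / 209760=-240.33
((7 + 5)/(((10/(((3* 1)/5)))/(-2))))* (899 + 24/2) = -32796/25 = -1311.84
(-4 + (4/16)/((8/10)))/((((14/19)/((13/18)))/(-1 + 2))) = -14573/4032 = -3.61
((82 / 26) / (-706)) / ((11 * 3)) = -41 / 302874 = -0.00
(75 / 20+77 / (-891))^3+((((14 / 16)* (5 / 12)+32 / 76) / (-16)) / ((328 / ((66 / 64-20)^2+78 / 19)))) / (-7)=11357687609707922809 / 230942604785614848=49.18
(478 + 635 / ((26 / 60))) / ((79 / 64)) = 1616896 / 1027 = 1574.39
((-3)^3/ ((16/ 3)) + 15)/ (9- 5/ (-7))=1113/ 1088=1.02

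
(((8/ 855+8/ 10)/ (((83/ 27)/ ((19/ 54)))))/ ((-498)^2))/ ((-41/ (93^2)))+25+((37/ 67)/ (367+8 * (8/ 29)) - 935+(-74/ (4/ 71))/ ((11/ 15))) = -90305223708941894/ 33432325852365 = -2701.13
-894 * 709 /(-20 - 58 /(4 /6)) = 5923.79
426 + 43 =469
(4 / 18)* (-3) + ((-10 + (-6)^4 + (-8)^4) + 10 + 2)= 16180 / 3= 5393.33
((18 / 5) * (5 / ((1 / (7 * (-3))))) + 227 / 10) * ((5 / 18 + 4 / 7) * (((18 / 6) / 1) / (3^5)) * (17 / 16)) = -6462907 / 1632960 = -3.96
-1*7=-7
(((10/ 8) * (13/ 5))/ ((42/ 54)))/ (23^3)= 117/ 340676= 0.00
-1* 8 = -8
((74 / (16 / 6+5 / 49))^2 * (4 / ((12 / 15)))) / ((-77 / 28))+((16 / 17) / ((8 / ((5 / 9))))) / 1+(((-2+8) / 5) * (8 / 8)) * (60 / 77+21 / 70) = -46237995841 / 35637525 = -1297.45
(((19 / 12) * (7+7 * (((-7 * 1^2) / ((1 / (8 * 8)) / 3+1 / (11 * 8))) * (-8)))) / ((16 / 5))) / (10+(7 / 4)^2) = 118307 / 132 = 896.27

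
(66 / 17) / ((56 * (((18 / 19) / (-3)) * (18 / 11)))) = -2299 / 17136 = -0.13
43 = 43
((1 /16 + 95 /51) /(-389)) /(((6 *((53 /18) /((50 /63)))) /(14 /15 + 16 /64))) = -557705 /2119757472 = -0.00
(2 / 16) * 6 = 3 / 4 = 0.75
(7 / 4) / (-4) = -7 / 16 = -0.44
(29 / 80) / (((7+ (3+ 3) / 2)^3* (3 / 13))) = 377 / 240000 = 0.00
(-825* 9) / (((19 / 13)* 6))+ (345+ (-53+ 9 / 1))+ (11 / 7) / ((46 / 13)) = -1667970 / 3059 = -545.27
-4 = -4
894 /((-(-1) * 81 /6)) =596 /9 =66.22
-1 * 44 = -44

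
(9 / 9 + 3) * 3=12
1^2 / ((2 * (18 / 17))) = 0.47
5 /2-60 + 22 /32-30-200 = -286.81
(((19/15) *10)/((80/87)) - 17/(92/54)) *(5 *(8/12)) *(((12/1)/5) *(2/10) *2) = 6986/575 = 12.15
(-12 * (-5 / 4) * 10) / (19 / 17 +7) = 425 / 23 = 18.48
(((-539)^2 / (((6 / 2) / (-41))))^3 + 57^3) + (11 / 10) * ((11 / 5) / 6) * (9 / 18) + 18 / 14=-2365986144169543474081777 / 37800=-62592226036231308838.14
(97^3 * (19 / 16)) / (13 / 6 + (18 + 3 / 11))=30118209 / 568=53025.02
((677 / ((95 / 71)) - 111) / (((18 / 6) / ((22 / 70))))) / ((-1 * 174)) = -206371 / 867825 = -0.24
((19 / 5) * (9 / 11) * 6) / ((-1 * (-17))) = 1026 / 935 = 1.10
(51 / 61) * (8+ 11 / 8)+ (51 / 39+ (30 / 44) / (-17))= 10802347 / 1186328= 9.11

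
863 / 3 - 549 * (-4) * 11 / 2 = 37097 / 3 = 12365.67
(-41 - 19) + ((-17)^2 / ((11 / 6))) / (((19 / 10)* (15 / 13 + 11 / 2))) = -1718580 / 36157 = -47.53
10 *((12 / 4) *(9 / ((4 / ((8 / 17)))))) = 540 / 17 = 31.76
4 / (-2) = -2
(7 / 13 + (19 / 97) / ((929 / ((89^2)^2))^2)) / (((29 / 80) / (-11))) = -855656943323088584480 / 31560546329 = -27111601123.86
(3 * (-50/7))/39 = -50/91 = -0.55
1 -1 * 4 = -3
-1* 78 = -78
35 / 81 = 0.43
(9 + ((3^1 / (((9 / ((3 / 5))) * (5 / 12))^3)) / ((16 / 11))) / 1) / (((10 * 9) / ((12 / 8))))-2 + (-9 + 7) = -1203081 / 312500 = -3.85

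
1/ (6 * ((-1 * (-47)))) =1/ 282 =0.00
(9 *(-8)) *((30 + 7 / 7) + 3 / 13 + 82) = -105984 / 13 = -8152.62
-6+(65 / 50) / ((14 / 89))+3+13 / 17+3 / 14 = 14859 / 2380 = 6.24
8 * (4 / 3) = 32 / 3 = 10.67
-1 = -1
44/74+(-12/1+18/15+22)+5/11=24927/2035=12.25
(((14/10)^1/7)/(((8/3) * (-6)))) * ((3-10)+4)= 3/80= 0.04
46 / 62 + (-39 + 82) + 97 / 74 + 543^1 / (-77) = 6712385 / 176638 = 38.00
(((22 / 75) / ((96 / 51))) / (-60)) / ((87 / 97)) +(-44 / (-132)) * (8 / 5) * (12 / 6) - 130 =-807656539 / 6264000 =-128.94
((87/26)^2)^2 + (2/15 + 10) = 928806767/6854640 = 135.50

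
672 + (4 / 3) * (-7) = 1988 / 3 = 662.67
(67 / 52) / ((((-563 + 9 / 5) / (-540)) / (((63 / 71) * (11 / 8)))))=31340925 / 20719504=1.51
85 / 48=1.77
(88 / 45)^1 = 88 / 45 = 1.96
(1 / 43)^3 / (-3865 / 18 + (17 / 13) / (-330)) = -6435 / 109859830841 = -0.00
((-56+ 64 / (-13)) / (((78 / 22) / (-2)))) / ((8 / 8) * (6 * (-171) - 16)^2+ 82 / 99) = 287496 / 9082965671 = 0.00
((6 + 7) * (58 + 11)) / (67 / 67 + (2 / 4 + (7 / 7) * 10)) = 78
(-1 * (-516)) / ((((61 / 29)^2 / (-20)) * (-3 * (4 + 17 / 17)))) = 578608 / 3721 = 155.50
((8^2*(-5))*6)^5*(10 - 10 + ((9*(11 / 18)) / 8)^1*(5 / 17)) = -89690996736000000 / 17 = -5275940984470588.24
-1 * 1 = -1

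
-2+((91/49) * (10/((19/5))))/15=-668/399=-1.67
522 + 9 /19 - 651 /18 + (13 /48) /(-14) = 6208921 /12768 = 486.29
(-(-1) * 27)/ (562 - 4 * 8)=27/ 530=0.05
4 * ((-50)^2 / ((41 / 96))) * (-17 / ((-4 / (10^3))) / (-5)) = -816000000 / 41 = -19902439.02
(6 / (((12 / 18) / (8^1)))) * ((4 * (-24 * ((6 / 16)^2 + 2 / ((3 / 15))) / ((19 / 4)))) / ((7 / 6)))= -1682208 / 133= -12648.18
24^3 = 13824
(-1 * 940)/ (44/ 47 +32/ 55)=-607475/ 981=-619.24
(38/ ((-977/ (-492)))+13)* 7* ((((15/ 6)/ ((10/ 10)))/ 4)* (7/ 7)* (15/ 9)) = 5494475/ 23448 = 234.33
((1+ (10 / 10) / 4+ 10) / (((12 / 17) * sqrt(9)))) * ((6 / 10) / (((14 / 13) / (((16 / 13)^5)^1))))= 1671168 / 199927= 8.36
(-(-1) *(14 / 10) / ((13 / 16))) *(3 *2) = 672 / 65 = 10.34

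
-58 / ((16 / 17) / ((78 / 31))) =-19227 / 124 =-155.06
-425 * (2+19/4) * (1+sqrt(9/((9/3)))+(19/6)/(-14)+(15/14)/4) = -11475 * sqrt(3)/4 - 95625/32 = -7957.10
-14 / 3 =-4.67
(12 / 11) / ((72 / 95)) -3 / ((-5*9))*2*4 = 217 / 110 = 1.97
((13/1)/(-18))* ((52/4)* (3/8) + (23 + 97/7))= -10127/336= -30.14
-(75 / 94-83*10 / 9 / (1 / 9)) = 77945 / 94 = 829.20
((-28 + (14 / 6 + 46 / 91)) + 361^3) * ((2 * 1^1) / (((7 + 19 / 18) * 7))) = 1668621.49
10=10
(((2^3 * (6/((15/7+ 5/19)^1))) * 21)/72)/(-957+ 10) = -931/151520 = -0.01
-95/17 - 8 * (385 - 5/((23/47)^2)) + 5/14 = -367407085/125902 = -2918.20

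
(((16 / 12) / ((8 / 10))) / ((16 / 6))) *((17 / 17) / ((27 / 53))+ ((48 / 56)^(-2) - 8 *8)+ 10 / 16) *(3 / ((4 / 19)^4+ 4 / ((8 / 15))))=-8451968455 / 563134176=-15.01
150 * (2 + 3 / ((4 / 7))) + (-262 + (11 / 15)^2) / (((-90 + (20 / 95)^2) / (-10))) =1546721837 / 1461330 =1058.43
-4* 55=-220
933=933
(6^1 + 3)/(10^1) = 9/10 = 0.90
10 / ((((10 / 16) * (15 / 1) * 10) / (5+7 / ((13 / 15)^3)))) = 55376 / 32955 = 1.68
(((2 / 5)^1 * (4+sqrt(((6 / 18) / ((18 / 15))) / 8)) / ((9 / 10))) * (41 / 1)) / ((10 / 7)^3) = 26.17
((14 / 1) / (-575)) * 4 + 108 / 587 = 29228 / 337525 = 0.09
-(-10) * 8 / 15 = 16 / 3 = 5.33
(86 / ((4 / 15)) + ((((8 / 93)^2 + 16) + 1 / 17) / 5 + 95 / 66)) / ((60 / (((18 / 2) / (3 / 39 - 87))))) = -6878619449 / 12184134600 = -0.56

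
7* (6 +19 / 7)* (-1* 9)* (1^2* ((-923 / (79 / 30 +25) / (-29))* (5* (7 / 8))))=-266031675 / 96164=-2766.44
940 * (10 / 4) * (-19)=-44650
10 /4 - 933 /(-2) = 469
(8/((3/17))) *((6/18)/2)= 68/9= 7.56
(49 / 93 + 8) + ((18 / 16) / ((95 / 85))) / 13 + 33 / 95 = 8.95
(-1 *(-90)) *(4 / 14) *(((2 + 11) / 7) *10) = 23400 / 49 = 477.55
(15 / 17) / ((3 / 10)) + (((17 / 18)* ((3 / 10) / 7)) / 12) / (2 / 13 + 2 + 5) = 23439757 / 7968240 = 2.94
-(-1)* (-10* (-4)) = 40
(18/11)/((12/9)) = 1.23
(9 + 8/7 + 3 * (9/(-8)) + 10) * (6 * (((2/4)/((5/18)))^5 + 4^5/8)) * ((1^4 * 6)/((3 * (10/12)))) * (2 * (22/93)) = 56898205452/3390625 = 16781.04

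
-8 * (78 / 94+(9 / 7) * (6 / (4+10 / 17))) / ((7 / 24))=-2062080 / 29939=-68.88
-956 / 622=-478 / 311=-1.54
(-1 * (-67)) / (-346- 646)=-67 / 992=-0.07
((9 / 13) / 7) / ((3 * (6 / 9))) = 0.05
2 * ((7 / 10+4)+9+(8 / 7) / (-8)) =949 / 35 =27.11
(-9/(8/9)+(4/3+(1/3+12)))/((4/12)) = 85/8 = 10.62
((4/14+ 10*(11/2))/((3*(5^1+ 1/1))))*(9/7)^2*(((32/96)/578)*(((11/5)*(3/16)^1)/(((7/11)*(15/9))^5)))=1499394312009/1666027489000000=0.00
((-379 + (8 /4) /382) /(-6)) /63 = 36194 /36099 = 1.00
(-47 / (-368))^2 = 2209 / 135424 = 0.02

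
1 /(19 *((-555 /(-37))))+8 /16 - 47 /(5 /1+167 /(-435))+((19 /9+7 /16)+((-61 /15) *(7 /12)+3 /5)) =-8.90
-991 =-991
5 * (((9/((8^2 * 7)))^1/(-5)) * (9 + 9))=-81/224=-0.36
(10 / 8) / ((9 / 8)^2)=0.99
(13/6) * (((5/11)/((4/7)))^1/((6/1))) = 455/1584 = 0.29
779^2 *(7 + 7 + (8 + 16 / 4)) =15777866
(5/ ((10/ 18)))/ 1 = 9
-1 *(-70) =70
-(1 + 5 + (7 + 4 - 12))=-5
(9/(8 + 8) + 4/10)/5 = 77/400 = 0.19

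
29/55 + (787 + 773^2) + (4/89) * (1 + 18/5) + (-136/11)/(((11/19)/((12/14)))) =225507652521/376915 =598298.43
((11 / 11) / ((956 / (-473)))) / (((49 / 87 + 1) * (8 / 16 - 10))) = 41151 / 1235152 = 0.03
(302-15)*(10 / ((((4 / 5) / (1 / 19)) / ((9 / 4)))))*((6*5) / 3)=322875 / 76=4248.36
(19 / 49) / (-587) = -19 / 28763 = -0.00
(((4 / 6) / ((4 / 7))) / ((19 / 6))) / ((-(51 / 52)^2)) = -0.38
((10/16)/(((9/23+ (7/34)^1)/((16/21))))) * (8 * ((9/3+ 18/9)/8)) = 39100/9807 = 3.99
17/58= 0.29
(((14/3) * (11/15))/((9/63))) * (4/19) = 4312/855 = 5.04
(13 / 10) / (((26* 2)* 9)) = 1 / 360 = 0.00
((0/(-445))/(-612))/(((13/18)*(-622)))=0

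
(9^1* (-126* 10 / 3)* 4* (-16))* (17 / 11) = 373876.36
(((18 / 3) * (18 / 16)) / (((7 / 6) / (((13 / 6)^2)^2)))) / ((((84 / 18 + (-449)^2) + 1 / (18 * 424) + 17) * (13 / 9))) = 9431721 / 21542978702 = 0.00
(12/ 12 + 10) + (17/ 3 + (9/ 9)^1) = 53/ 3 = 17.67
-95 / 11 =-8.64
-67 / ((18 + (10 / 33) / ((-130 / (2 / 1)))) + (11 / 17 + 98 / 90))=-7329465 / 2158504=-3.40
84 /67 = 1.25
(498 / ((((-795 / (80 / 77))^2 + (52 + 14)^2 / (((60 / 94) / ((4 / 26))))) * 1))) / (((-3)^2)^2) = 2762240 / 263530493523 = 0.00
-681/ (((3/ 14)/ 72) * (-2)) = 114408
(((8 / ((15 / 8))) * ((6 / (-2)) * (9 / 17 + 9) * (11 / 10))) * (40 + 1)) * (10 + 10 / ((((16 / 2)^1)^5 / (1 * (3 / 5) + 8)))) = -5986809873 / 108800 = -55025.83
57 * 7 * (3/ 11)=1197/ 11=108.82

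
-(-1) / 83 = 1 / 83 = 0.01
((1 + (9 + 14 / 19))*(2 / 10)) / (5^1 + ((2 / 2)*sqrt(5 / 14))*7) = 136 / 95 - 68*sqrt(70) / 475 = 0.23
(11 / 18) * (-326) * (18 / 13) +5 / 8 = -28623 / 104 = -275.22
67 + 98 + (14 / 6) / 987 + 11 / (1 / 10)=116326 / 423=275.00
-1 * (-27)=27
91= 91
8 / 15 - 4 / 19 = 92 / 285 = 0.32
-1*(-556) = 556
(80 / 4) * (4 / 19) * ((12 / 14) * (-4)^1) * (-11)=21120 / 133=158.80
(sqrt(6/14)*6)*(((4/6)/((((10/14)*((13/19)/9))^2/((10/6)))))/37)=272916*sqrt(21)/31265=40.00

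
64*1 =64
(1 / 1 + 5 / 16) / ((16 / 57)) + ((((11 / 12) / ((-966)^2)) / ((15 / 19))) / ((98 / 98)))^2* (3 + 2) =13191910644930833 / 2821327589888640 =4.68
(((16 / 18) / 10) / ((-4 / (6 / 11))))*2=-4 / 165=-0.02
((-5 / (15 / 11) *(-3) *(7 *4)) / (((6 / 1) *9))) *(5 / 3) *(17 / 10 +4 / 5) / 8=1925 / 648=2.97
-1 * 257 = -257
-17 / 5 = -3.40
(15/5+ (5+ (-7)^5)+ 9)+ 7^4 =-14389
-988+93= -895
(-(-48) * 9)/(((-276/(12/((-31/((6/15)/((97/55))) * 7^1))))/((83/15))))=262944/2420635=0.11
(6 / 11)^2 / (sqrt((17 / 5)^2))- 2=-3934 / 2057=-1.91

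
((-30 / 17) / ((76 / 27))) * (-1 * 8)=1620 / 323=5.02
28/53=0.53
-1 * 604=-604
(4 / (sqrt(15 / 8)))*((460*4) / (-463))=-2944*sqrt(30) / 1389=-11.61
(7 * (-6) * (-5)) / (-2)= -105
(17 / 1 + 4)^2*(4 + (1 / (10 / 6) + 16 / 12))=13083 / 5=2616.60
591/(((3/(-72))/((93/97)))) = -1319112/97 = -13599.09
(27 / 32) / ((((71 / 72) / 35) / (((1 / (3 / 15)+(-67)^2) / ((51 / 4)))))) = 10555.50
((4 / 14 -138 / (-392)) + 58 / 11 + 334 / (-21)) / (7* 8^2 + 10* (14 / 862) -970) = 27861133 / 1454730816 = 0.02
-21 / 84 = -1 / 4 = -0.25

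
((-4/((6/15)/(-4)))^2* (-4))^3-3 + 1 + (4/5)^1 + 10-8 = -1310719999996/5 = -262143999999.20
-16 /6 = -8 /3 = -2.67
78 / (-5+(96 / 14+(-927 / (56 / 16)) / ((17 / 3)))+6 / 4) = -2652 / 1475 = -1.80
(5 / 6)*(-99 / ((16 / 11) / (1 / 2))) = -1815 / 64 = -28.36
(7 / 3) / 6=7 / 18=0.39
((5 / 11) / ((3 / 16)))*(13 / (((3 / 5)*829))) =5200 / 82071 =0.06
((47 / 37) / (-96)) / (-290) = 47 / 1030080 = 0.00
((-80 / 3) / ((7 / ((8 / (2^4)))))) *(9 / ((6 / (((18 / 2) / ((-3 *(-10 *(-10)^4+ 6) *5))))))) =-6 / 349979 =-0.00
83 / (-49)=-83 / 49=-1.69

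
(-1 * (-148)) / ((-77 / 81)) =-11988 / 77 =-155.69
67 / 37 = 1.81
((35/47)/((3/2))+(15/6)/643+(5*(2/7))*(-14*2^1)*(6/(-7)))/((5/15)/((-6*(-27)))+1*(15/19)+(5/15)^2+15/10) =67951951785/4693381742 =14.48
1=1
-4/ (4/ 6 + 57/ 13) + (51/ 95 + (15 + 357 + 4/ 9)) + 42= 69763993/ 168435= 414.19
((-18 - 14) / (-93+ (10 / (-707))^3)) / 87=11308583776 / 2859304816113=0.00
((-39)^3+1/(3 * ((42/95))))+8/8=-59317.25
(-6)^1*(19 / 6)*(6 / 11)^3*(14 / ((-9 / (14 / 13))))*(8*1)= 715008 / 17303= 41.32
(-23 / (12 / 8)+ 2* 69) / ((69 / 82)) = 1312 / 9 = 145.78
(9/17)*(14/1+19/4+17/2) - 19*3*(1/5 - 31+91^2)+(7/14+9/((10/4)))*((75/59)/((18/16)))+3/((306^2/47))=-2164887574193/4603770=-470242.34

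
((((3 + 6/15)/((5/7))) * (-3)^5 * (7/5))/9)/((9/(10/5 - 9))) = 17493/125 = 139.94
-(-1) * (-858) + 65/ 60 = -856.92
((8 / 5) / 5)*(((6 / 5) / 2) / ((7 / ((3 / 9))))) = 8 / 875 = 0.01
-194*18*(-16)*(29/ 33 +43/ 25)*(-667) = -26633213952/ 275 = -96848050.73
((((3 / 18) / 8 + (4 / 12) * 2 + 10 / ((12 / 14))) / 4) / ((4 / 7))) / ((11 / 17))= 70567 / 8448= 8.35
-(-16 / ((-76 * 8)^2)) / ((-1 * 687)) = -1 / 15872448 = -0.00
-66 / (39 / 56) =-1232 / 13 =-94.77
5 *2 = 10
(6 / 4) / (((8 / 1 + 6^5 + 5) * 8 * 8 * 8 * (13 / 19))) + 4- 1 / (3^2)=3629051393 / 933184512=3.89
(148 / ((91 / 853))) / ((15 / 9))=378732 / 455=832.38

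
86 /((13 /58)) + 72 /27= 15068 /39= 386.36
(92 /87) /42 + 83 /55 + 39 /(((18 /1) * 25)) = 1628797 /1004850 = 1.62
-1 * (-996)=996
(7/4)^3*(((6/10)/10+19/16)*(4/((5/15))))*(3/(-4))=-1540413/25600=-60.17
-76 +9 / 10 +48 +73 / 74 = -4831 / 185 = -26.11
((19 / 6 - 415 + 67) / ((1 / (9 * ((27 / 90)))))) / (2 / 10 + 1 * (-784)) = 18621 / 15676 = 1.19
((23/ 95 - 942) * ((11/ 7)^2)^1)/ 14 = -166.11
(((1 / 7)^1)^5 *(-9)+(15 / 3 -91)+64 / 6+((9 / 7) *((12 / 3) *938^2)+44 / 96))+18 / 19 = 11559440927941 / 2554664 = 4524838.07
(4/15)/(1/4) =1.07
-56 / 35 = -8 / 5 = -1.60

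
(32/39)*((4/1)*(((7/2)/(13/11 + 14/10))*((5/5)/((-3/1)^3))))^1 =-12320/74763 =-0.16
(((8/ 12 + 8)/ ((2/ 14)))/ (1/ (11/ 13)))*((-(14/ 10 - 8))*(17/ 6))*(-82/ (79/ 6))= -2361436/ 395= -5978.32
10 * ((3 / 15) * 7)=14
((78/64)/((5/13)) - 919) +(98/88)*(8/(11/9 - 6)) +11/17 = -1179838413/1286560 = -917.05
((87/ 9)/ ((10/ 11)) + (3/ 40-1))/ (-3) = -233/ 72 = -3.24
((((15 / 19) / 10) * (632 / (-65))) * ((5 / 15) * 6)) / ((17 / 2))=-3792 / 20995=-0.18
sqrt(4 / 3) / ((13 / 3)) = 0.27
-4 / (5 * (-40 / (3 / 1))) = 3 / 50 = 0.06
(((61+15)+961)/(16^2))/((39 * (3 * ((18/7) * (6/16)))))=7259/202176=0.04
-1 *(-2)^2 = -4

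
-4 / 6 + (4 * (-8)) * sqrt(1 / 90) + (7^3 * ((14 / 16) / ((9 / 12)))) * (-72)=-86438 / 3 - 16 * sqrt(10) / 15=-28816.04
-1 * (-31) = 31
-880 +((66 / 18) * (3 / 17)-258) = -19335 / 17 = -1137.35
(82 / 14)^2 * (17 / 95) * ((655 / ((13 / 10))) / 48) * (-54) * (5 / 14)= -842307075 / 677768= -1242.77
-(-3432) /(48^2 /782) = 55913 /48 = 1164.85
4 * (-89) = -356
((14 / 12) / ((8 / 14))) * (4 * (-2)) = -49 / 3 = -16.33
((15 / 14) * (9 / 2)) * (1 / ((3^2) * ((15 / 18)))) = 9 / 14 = 0.64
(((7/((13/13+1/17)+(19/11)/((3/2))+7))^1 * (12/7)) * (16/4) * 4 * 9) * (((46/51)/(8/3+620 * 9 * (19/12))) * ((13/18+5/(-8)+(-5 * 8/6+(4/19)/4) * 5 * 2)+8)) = -2892810096/2602860749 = -1.11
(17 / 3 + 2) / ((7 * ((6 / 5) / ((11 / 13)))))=1265 / 1638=0.77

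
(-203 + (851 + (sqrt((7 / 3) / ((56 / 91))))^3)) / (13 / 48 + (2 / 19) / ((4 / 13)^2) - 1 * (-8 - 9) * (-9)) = -590976 / 138275 - 1729 * sqrt(546) / 829650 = -4.32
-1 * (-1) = 1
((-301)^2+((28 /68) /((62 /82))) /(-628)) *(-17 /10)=-154021.70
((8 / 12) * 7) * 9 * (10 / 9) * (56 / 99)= 7840 / 297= 26.40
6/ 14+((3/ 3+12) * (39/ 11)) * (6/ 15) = 7263/ 385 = 18.86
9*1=9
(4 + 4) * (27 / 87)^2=648 / 841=0.77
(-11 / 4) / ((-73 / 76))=209 / 73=2.86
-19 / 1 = -19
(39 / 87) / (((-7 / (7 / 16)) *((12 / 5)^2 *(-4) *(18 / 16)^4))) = 1300 / 1712421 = 0.00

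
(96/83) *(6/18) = 32/83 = 0.39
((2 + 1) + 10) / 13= 1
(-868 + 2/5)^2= 18818244/25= 752729.76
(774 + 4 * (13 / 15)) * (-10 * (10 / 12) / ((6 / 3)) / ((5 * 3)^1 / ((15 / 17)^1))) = -1715 / 9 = -190.56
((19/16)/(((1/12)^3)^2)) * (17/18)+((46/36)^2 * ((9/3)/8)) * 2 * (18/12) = 964473361/288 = 3348865.84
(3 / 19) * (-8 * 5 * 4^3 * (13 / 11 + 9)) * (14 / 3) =-4014080 / 209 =-19206.12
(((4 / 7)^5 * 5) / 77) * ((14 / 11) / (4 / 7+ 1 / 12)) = 24576 / 3195731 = 0.01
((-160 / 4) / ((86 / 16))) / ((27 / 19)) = -6080 / 1161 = -5.24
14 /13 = 1.08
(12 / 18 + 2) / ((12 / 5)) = 10 / 9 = 1.11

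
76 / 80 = 19 / 20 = 0.95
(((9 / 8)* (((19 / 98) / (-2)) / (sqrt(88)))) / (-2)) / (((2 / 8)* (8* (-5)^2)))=171* sqrt(22) / 6899200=0.00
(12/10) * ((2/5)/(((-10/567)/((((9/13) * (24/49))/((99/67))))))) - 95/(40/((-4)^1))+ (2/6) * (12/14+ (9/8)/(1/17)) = 1417853/143000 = 9.92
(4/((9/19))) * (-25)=-1900/9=-211.11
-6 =-6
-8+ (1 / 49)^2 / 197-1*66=-35001777 / 472997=-74.00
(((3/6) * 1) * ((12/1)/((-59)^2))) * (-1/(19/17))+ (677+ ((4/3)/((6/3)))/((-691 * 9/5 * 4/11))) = 1670768063669/2467910646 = 677.00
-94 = -94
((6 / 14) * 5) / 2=15 / 14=1.07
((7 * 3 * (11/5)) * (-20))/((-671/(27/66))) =378/671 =0.56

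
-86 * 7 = -602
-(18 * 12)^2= -46656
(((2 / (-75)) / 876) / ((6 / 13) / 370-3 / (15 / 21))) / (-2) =-481 / 132687720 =-0.00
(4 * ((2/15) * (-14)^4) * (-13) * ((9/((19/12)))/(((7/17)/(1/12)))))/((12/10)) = -4851392/19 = -255336.42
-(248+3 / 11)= -2731 / 11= -248.27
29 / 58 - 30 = -59 / 2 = -29.50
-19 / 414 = -0.05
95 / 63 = 1.51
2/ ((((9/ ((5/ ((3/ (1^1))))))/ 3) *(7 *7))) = 10/ 441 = 0.02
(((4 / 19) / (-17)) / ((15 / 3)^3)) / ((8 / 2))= -0.00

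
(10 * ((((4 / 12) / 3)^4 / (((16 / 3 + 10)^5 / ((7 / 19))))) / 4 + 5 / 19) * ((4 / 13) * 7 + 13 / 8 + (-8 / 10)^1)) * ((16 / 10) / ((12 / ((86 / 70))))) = 7408031009379529 / 5768981765164800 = 1.28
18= 18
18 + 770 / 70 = 29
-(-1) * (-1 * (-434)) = 434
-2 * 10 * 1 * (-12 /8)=30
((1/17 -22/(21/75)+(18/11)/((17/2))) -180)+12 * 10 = -181061/1309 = -138.32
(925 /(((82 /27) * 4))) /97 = 24975 /31816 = 0.78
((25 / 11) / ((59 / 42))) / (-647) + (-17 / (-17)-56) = -23095715 / 419903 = -55.00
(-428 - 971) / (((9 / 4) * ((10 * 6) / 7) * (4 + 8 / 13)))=-127309 / 8100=-15.72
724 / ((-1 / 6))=-4344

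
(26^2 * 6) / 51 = 1352 / 17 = 79.53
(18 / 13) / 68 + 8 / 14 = 1831 / 3094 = 0.59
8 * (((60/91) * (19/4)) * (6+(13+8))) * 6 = 369360/91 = 4058.90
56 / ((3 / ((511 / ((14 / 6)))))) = 4088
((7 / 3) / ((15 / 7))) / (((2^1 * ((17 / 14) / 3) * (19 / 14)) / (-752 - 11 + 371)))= -1882384 / 4845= -388.52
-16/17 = -0.94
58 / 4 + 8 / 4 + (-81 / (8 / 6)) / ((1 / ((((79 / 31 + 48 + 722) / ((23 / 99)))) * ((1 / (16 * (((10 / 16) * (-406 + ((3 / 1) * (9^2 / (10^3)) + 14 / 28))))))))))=38342346603 / 577896482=66.35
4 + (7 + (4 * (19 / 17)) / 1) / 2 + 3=433 / 34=12.74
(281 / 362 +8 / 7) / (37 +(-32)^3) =-4863 / 82940354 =-0.00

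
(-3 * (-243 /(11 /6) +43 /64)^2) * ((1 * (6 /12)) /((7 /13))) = -336144116919 /6938624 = -48445.36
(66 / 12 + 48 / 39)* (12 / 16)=525 / 104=5.05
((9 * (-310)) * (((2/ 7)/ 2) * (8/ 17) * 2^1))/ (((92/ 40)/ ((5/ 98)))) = -1116000/ 134113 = -8.32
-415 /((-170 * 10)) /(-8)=-83 /2720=-0.03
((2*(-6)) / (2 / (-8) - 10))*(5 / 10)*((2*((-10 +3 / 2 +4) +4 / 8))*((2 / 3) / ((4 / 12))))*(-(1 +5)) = 2304 / 41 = 56.20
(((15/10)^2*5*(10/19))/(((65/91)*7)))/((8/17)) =765/304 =2.52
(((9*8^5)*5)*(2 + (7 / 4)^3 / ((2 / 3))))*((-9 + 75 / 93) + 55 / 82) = -141540796800 / 1271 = -111361759.87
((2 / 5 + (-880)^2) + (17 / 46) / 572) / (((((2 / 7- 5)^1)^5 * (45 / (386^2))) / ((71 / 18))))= -1509493842807993531559 / 347534030457900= -4343441.82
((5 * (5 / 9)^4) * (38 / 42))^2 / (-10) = -705078125 / 37967207922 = -0.02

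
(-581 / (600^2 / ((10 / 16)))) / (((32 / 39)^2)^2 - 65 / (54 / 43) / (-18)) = -448036407 / 1478574512000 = -0.00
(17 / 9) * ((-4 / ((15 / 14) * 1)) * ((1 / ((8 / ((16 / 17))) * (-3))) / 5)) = 0.06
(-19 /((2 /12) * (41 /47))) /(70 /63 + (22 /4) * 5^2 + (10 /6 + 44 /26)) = -1253772 /1362061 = -0.92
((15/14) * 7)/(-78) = -5/52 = -0.10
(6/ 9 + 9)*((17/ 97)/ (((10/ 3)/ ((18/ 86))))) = 4437/ 41710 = 0.11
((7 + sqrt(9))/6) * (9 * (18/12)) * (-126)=-2835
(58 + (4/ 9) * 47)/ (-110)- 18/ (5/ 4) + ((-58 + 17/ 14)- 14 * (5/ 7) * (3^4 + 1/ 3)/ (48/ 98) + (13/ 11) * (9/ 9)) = -1731.28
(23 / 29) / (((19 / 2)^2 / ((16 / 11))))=1472 / 115159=0.01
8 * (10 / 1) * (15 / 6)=200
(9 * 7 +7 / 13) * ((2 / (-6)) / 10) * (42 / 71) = -5782 / 4615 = -1.25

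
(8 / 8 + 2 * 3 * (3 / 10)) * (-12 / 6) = -28 / 5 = -5.60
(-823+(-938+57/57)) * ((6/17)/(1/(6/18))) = -3520/17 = -207.06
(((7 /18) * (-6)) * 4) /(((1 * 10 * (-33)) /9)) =14 /55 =0.25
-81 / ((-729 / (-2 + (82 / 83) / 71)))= -11704 / 53037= -0.22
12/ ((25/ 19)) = 228/ 25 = 9.12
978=978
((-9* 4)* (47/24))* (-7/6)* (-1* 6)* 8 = -3948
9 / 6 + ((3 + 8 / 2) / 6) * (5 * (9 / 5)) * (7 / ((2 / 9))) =1329 / 4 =332.25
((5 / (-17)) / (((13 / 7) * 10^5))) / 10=-7 / 44200000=-0.00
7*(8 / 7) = 8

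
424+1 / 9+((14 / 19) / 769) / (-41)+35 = 2475278606 / 5391459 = 459.11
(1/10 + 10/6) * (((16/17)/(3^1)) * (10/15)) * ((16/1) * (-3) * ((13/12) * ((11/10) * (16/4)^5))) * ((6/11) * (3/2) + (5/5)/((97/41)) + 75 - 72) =-4086464512/44523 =-91783.22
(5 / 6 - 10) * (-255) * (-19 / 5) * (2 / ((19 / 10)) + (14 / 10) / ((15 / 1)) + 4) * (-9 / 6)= 1371271 / 20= 68563.55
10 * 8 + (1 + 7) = 88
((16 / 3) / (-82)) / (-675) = 8 / 83025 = 0.00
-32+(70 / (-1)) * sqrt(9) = -242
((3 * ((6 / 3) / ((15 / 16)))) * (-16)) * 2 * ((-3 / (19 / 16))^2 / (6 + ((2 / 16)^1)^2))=-150994944 / 694925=-217.28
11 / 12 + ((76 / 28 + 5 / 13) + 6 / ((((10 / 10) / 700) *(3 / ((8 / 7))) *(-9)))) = -569245 / 3276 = -173.76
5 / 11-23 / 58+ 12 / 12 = 675 / 638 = 1.06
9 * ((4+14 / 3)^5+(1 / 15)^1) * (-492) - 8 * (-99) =-9742705964 / 45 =-216504576.98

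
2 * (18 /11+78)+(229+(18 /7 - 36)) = 354.84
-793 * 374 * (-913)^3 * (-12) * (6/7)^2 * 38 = -3705309292096361664/49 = -75618556981558401.31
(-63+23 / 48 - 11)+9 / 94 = -165647 / 2256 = -73.43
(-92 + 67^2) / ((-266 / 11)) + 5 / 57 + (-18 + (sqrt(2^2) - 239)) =-436.74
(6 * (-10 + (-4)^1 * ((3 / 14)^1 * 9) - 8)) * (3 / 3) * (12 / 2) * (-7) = 6480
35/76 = 0.46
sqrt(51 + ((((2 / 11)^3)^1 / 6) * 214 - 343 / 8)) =sqrt(17581938) / 1452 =2.89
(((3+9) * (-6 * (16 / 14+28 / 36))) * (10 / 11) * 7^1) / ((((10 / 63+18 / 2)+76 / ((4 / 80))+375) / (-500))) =13860000 / 59981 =231.07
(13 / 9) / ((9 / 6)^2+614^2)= 52 / 13571937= 0.00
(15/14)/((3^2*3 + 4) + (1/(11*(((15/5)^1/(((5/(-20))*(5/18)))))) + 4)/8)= 142560/4191229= 0.03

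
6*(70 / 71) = 420 / 71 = 5.92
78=78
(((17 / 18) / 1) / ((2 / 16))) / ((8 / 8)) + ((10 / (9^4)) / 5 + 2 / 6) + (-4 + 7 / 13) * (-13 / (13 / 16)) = 5396813 / 85293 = 63.27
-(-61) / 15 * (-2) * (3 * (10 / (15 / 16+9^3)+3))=-4294034 / 58395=-73.53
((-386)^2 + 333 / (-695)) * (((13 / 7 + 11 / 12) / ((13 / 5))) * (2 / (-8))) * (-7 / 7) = 24127589671 / 607152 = 39738.96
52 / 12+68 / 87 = 445 / 87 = 5.11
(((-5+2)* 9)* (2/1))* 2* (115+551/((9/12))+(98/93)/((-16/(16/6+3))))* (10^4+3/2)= -917374521.02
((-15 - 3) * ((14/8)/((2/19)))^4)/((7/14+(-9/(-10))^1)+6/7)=-98563727115/161792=-609200.25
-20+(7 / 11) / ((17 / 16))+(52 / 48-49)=-151061 / 2244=-67.32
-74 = -74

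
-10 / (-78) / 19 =5 / 741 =0.01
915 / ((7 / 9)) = 8235 / 7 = 1176.43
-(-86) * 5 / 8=215 / 4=53.75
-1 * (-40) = 40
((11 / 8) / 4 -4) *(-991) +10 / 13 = 1507631 / 416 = 3624.11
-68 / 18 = -3.78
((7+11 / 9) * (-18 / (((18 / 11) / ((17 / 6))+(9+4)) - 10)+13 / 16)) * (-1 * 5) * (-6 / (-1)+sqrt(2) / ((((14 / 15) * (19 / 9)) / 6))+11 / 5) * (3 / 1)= 375948675 * sqrt(2) / 237272+22835401 / 5352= 6507.47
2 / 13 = 0.15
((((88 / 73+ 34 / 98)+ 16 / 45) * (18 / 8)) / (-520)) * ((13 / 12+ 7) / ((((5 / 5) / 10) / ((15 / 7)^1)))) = -29790349 / 20832448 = -1.43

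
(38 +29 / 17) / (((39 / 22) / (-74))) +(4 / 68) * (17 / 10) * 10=-366079 / 221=-1656.47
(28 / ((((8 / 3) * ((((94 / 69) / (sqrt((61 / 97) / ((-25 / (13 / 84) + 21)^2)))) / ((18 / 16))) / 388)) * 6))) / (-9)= -299 * sqrt(5917) / 65424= -0.35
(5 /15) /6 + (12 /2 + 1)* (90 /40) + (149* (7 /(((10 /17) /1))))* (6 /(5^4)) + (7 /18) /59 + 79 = 247432519 /2212500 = 111.83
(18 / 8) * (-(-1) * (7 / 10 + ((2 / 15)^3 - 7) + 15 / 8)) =-119411 / 12000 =-9.95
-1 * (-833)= 833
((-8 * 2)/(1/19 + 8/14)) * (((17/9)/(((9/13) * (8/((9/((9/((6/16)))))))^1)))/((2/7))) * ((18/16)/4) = -205751/63744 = -3.23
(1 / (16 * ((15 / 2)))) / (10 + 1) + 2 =2641 / 1320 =2.00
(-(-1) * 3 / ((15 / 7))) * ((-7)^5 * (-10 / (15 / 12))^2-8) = -7529592 / 5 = -1505918.40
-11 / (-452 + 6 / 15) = 55 / 2258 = 0.02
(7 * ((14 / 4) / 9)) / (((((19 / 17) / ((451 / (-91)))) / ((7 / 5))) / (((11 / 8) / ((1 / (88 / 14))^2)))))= -10204777 / 11115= -918.11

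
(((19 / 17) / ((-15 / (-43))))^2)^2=445541565121 / 4228250625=105.37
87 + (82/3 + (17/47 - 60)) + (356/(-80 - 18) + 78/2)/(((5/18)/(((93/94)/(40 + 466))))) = 54.94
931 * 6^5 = 7239456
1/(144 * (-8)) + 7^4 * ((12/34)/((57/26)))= 143829181/372096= 386.54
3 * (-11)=-33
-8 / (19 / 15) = -120 / 19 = -6.32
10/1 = 10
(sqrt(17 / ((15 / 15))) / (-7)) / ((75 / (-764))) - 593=-593+764* sqrt(17) / 525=-587.00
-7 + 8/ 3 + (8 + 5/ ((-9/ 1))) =28/ 9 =3.11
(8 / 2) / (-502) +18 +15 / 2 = 12797 / 502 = 25.49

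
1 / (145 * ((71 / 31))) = 31 / 10295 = 0.00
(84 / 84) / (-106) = -1 / 106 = -0.01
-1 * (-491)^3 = 118370771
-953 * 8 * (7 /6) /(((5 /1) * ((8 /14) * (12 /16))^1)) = -186788 /45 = -4150.84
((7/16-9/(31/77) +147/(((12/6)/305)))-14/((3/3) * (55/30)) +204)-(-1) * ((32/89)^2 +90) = 980250715723/43216976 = 22682.08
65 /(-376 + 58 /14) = -455 /2603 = -0.17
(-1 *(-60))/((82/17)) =510/41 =12.44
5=5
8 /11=0.73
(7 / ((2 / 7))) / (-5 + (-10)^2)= 49 / 190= 0.26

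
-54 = -54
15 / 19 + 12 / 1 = 243 / 19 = 12.79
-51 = -51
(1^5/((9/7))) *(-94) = -658/9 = -73.11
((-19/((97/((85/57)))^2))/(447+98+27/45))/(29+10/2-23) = -36125/48281041512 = -0.00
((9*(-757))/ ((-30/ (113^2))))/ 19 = 28998399/ 190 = 152623.15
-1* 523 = -523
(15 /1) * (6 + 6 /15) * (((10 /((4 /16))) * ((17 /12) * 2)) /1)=10880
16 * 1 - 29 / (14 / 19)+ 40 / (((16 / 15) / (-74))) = -39177 / 14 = -2798.36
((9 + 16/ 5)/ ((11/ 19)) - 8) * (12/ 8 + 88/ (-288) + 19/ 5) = 646381/ 9900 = 65.29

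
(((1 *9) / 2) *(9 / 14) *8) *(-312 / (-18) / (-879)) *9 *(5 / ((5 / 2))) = -16848 / 2051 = -8.21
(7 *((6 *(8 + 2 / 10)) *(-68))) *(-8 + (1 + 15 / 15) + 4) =234192 / 5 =46838.40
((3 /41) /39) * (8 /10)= 4 /2665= 0.00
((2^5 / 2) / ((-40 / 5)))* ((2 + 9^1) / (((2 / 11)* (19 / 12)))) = -1452 / 19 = -76.42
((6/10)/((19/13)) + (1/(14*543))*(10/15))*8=3558496/1083285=3.28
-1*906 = -906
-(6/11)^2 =-36/121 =-0.30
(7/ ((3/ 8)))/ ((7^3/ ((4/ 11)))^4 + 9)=14336/ 607950857736435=0.00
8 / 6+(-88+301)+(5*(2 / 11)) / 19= 134417 / 627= 214.38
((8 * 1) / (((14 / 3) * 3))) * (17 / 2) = 4.86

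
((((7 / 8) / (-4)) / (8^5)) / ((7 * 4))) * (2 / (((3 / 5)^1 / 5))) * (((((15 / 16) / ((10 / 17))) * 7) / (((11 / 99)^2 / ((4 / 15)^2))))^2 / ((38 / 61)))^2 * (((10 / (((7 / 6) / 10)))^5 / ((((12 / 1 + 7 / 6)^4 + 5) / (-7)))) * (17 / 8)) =399752900.09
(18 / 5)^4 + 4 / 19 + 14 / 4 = 4077213 / 23750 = 171.67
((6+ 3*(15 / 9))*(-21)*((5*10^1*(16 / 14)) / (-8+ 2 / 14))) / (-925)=-336 / 185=-1.82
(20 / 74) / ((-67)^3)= -10 / 11128231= -0.00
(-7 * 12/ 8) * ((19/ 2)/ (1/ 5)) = -1995/ 4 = -498.75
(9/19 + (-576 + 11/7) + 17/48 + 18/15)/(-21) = 18271031/670320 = 27.26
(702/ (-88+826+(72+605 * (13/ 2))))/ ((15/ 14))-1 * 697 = -4721239/ 6775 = -696.86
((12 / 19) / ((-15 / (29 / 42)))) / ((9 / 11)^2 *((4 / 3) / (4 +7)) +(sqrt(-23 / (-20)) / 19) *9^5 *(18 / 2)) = 23468192 / 8950547275993223649-49936761468 *sqrt(115) / 552502918271186645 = -0.00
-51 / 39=-17 / 13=-1.31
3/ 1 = 3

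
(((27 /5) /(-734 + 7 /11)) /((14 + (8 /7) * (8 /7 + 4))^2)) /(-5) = 237699 /63774744100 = 0.00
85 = 85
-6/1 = -6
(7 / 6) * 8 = 28 / 3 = 9.33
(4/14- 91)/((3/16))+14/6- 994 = -30985/21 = -1475.48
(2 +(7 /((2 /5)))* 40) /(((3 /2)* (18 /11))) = 286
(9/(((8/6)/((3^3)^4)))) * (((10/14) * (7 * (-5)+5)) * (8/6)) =-717445350/7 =-102492192.86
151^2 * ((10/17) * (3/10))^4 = 1846881/83521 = 22.11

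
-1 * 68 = -68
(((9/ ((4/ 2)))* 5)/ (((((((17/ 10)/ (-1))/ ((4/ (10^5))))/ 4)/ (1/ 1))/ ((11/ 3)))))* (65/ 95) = -429/ 80750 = -0.01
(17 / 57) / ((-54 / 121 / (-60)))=20570 / 513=40.10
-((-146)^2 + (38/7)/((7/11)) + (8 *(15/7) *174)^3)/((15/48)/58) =-8447725785699392/1715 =-4925787630145.42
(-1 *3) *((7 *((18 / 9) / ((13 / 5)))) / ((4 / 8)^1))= -420 / 13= -32.31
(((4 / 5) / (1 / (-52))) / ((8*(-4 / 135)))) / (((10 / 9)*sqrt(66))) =1053*sqrt(66) / 440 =19.44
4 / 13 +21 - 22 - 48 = -633 / 13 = -48.69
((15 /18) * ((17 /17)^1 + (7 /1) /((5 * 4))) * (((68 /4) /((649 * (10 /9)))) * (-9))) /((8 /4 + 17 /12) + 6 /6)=-37179 /687940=-0.05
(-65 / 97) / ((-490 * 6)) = 13 / 57036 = 0.00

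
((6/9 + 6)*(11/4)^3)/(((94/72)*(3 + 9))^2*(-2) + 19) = -19965/67952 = -0.29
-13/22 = -0.59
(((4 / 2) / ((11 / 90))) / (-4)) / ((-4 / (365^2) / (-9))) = -53956125 / 44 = -1226275.57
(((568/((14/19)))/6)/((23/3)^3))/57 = 426/85169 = 0.01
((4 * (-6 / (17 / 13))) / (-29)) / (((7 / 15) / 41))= 55.60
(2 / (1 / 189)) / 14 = 27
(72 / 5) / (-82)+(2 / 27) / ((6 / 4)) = -2096 / 16605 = -0.13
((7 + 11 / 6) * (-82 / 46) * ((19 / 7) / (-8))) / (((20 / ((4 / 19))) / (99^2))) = 7099191 / 12880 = 551.18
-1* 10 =-10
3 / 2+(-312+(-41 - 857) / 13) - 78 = -11897 / 26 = -457.58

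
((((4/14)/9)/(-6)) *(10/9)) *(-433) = 4330/1701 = 2.55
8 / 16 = 1 / 2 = 0.50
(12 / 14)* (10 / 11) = 60 / 77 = 0.78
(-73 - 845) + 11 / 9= -8251 / 9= -916.78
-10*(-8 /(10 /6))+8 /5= 248 /5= 49.60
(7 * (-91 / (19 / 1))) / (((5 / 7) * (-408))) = 4459 / 38760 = 0.12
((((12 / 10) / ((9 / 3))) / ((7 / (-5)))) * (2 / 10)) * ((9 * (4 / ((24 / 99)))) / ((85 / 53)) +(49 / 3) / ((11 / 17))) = -661063 / 98175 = -6.73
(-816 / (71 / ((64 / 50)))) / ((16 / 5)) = -1632 / 355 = -4.60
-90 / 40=-9 / 4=-2.25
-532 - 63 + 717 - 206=-84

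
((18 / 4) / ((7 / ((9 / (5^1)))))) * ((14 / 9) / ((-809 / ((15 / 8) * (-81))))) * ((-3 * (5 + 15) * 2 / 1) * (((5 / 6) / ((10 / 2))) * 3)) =-32805 / 1618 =-20.28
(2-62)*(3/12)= -15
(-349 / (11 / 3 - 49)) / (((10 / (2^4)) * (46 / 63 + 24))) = 65961 / 132430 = 0.50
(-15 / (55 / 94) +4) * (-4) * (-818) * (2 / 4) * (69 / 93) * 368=-3295610752 / 341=-9664547.66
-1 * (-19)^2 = -361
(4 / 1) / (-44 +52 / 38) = -38 / 405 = -0.09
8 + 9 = 17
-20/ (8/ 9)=-45/ 2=-22.50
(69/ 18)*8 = 92/ 3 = 30.67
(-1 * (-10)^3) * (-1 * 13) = -13000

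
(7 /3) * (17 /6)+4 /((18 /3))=131 /18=7.28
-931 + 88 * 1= -843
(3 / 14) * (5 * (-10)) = -75 / 7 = -10.71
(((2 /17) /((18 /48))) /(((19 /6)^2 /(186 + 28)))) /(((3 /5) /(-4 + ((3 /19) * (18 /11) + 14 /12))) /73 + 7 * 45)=16141900160 /759454799427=0.02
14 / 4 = 7 / 2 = 3.50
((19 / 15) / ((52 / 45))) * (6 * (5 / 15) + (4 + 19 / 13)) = 8.18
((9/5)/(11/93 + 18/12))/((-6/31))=-8649/1505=-5.75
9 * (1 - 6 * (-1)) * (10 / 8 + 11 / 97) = 33327 / 388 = 85.89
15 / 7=2.14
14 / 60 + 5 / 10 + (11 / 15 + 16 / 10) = 46 / 15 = 3.07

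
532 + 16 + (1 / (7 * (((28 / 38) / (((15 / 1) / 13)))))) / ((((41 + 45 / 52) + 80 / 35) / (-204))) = 20510692 / 37499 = 546.97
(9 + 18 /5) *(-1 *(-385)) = 4851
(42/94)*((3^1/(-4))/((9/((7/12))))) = -49/2256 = -0.02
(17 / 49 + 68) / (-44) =-3349 / 2156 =-1.55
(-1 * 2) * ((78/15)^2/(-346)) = 676/4325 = 0.16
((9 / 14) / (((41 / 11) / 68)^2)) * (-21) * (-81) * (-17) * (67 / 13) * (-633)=20185446084.06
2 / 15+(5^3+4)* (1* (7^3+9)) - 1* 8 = 681002 / 15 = 45400.13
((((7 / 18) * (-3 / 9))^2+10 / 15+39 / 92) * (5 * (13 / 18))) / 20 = 482755 / 2414448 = 0.20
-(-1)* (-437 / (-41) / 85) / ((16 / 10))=437 / 5576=0.08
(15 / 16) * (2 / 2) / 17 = 15 / 272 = 0.06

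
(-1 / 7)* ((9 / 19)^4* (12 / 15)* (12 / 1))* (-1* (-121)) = -38106288 / 4561235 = -8.35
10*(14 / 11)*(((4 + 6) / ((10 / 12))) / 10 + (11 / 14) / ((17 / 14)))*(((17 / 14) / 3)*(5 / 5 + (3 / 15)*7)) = 1256 / 55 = 22.84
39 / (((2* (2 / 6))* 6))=39 / 4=9.75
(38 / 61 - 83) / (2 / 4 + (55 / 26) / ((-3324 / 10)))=-217140300 / 1301191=-166.88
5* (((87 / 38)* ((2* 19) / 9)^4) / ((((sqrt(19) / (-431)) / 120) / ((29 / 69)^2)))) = -6071534238400* sqrt(19) / 3470769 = -7625170.15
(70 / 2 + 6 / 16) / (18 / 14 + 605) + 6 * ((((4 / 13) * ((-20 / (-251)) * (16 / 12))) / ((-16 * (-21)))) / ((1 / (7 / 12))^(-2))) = 2282340869 / 37999383968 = 0.06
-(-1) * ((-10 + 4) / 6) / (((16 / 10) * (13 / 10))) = -25 / 52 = -0.48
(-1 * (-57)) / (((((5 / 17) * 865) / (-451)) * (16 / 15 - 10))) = 1311057 / 115910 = 11.31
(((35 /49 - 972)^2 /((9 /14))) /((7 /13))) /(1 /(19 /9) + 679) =11417921047 /2846655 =4011.00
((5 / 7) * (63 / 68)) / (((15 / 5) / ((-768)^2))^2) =434865438720 / 17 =25580319924.71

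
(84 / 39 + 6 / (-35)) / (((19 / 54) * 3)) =16236 / 8645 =1.88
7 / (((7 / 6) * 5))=6 / 5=1.20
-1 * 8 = -8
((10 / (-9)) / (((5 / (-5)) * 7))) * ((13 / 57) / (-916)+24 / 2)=1.90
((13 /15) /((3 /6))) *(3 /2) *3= 39 /5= 7.80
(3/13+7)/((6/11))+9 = 868/39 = 22.26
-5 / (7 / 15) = -75 / 7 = -10.71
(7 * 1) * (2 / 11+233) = 17955 / 11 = 1632.27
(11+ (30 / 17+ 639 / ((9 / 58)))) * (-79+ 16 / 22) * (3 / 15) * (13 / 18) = -262002013 / 5610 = -46702.68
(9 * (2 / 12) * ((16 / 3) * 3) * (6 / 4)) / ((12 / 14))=42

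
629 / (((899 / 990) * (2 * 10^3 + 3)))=622710 / 1800697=0.35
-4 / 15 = -0.27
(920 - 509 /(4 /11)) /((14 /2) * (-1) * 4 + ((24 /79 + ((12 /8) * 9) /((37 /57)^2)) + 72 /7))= -1452792383 /44298710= -32.80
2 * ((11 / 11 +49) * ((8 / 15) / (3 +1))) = 40 / 3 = 13.33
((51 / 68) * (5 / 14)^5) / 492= 0.00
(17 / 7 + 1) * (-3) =-72 / 7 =-10.29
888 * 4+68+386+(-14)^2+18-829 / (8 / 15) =2665.62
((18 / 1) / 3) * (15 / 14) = 45 / 7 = 6.43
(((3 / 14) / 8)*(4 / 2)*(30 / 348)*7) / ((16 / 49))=735 / 7424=0.10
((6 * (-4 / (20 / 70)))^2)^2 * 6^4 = 64524128256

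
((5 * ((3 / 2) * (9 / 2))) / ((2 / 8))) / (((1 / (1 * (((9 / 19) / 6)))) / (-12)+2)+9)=13.58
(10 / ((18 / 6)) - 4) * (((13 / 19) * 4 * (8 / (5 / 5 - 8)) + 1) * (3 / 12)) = 283 / 798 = 0.35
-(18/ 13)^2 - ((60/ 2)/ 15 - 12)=1366/ 169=8.08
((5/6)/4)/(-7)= -5/168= -0.03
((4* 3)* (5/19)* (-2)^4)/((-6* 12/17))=-680/57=-11.93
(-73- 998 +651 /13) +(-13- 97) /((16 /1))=-106891 /104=-1027.80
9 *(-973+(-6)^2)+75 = -8358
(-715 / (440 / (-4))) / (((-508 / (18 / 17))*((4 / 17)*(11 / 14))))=-819 / 11176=-0.07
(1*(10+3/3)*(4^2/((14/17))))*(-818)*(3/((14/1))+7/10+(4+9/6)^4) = -39231725401/245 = -160129491.43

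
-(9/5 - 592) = 2951/5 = 590.20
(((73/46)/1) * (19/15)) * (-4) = -2774/345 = -8.04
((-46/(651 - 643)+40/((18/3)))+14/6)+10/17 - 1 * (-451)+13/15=464819/1020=455.70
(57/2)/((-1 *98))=-57/196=-0.29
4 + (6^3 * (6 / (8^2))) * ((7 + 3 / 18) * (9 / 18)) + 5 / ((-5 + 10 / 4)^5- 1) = 3864765 / 50512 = 76.51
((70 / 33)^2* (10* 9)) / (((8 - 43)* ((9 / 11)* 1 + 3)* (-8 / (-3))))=-25 / 22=-1.14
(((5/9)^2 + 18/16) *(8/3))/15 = 929/3645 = 0.25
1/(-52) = -1/52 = -0.02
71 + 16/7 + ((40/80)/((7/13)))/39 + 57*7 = 19837/42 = 472.31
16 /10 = 8 /5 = 1.60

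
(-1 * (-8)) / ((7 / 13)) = 104 / 7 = 14.86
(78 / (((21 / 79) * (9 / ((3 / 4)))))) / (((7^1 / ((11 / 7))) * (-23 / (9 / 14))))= -33891 / 220892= -0.15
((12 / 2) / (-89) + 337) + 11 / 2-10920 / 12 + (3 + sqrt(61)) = -100493 / 178 + sqrt(61) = -556.76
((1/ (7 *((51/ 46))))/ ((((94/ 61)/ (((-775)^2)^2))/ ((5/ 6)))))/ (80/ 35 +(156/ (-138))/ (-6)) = 11641054355078125/ 1145766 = 10160062661.20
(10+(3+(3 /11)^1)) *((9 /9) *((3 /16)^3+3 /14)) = 462309 /157696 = 2.93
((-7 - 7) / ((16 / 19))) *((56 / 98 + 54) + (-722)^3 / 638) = 12513046695 / 1276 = 9806462.93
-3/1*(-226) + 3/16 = 10851/16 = 678.19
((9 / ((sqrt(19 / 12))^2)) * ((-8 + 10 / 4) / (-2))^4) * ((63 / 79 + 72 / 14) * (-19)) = -1298583495 / 35392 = -36691.44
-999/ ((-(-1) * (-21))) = 333/ 7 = 47.57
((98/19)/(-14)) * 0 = 0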